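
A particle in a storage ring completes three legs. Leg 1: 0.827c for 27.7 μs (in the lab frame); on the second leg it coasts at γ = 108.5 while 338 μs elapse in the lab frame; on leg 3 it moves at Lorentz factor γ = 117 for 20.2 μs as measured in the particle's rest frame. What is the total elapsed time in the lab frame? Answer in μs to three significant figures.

Leg 1: 27.7 μs is already measured in the lab frame.
Leg 2: 338 μs is already measured in the lab frame.
Leg 3: γ = 117; Δt_3 = 117.0 × 20.2 = 2363 μs.
Total: 27.70 + 338.0 + 2363 μs.

Δt = 2730 μs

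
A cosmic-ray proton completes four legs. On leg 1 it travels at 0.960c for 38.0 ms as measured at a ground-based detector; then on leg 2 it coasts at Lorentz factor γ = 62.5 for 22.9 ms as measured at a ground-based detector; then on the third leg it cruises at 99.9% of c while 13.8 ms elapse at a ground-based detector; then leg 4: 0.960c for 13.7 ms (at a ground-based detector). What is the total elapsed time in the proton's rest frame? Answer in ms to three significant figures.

τ = 15.5 ms

Leg 1: γ = 1/√(1 − 0.960²) = 1/√0.07840 = 3.571; τ_1 = 38.0/3.571 = 10.64 ms.
Leg 2: γ = 62.5; τ_2 = 22.9/62.50 = 0.3664 ms.
Leg 3: β = 0.999; γ = 1/√(1 − 0.999²) = 1/√0.001999 = 22.37; τ_3 = 13.8/22.37 = 0.6170 ms.
Leg 4: γ = 1/√(1 − 0.960²) = 25/7 ≈ 3.571; τ_4 = 13.7/3.571 = 3.836 ms.
Total: 10.64 + 0.3664 + 0.6170 + 3.836 ms.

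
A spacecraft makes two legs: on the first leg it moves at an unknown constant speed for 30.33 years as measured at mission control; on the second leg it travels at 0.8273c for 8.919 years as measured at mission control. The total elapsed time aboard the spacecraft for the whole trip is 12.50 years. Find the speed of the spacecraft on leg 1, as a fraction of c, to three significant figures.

Leg 1: speed unknown; τ_1 = 30.33/γ_1.
Leg 2: γ = 1/√(1 − 0.8273²) = 1/√0.3156 = 1.780; τ_2 = 8.919/1.780 = 5.010 years.
Total proper time: τ_1 + 5.010 = 12.50, so τ_1 = 12.50 − 5.010 = 7.490 years.
γ_1 = 30.33/7.490 = 4.050; β = √(1 − 1/γ²) = √0.9390.

β = 0.969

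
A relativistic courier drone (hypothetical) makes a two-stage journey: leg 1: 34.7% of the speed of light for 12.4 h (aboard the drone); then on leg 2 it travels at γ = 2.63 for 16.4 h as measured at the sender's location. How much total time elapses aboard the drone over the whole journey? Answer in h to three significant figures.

Leg 1: 12.4 h is already measured aboard the drone.
Leg 2: γ = 2.63; τ_2 = 16.4/2.630 = 6.236 h.
Total: 12.40 + 6.236 h.

τ = 18.6 h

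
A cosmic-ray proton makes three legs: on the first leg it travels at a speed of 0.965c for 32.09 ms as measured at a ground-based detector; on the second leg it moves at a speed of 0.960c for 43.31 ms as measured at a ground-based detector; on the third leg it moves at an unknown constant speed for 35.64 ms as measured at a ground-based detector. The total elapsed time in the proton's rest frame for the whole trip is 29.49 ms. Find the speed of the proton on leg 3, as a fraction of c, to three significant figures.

β = 0.968

Leg 1: γ = 1/√(1 − 0.965²) = 1/√0.06878 = 3.813; τ_1 = 32.09/3.813 = 8.416 ms.
Leg 2: γ = 1/√(1 − 0.960²) = 1/√0.07840 = 3.571; τ_2 = 43.31/3.571 = 12.13 ms.
Leg 3: speed unknown; τ_3 = 35.64/γ_3.
Total proper time: 8.416 + 12.13 + τ_3 = 29.49, so τ_3 = 29.49 − 20.54 = 8.948 ms.
γ_3 = 35.64/8.948 = 3.983; β = √(1 − 1/γ²) = √0.9370.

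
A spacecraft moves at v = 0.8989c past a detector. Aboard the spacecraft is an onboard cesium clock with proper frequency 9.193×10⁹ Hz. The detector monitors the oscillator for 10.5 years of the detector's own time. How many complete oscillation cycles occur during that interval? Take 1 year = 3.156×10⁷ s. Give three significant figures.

γ = 1/√(1 − 0.8989²) = 1/√0.1920 = 2.282
During 10.5 years of lab time, the oscillator's proper time advances by τ = Δt/γ = 10.5/2.282 = 4.601 years = 1.452×10⁸ s.
N = f × τ = 9.193×10⁹ × 1.452×10⁸ = 1.335×10¹⁸.

N = 1.33×10¹⁸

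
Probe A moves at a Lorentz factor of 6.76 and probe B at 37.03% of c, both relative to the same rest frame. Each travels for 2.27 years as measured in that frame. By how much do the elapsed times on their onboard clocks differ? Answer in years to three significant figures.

A: γ = 6.76; τ_A = 2.27/6.760 = 0.3358 years.
B: β = 0.3703; γ = 1/√(1 − 0.3703²) = 1/√0.8629 = 1.077; τ_B = 2.27/1.077 = 2.109 years.

|τ_A − τ_B| = 1.77 years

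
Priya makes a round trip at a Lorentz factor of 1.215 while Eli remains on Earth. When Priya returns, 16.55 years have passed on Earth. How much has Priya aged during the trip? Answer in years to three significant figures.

γ = 1.215
Priya's clock measures proper time along the trip: τ = Δt/γ = 16.55/1.215 years.

τ = 13.6 years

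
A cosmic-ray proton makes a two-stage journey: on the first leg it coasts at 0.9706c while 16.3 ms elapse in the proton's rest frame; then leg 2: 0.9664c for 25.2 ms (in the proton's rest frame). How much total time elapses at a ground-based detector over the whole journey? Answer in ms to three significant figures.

Δt = 166 ms

Leg 1: γ = 1/√(1 − 0.9706²) = 1/√0.05794 = 4.155; Δt_1 = 4.155 × 16.3 = 67.72 ms.
Leg 2: γ = 1/√(1 − 0.9664²) = 1/√0.06607 = 3.890; Δt_2 = 3.890 × 25.2 = 98.04 ms.
Total: 67.72 + 98.04 ms.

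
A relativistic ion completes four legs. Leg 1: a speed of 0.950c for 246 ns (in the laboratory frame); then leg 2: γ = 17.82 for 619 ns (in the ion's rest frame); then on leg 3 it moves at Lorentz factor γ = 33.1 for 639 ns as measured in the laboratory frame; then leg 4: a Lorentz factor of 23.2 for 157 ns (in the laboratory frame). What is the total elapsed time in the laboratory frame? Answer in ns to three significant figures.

Δt = 1.21×10⁴ ns

Leg 1: 246 ns is already measured in the laboratory frame.
Leg 2: γ = 17.82; Δt_2 = 17.82 × 619 = 1.103×10⁴ ns.
Leg 3: 639 ns is already measured in the laboratory frame.
Leg 4: 157 ns is already measured in the laboratory frame.
Total: 246.0 + 1.103×10⁴ + 639.0 + 157.0 ns.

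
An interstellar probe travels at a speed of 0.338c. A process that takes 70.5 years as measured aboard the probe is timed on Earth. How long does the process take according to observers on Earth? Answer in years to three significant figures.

γ = 1/√(1 − 0.338²) = 1/√0.8858 = 1.063
The interval measured aboard the probe is the proper time (both events occur at the same place in that frame); the lab-frame interval is Δt = γτ = 1.063 × 70.5 years.

Δt = 74.9 years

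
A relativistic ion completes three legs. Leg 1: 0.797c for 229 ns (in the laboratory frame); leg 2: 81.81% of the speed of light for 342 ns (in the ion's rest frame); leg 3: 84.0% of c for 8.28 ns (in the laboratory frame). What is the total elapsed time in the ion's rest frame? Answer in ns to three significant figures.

Leg 1: γ = 1/√(1 − 0.797²) = 1/√0.3648 = 1.656; τ_1 = 229/1.656 = 138.3 ns.
Leg 2: 342 ns is already measured in the ion's rest frame.
Leg 3: β = 0.840; γ = 1/√(1 − 0.840²) = 1/√0.2944 = 1.843; τ_3 = 8.28/1.843 = 4.493 ns.
Total: 138.3 + 342.0 + 4.493 ns.

τ = 485 ns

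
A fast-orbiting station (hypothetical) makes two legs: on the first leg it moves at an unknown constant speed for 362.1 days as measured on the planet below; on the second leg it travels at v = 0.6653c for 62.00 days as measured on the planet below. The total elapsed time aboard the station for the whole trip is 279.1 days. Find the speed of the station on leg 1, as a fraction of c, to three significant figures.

β = 0.766

Leg 1: speed unknown; τ_1 = 362.1/γ_1.
Leg 2: γ = 1/√(1 − 0.6653²) = 1/√0.5574 = 1.339; τ_2 = 62.00/1.339 = 46.29 days.
Total proper time: τ_1 + 46.29 = 279.1, so τ_1 = 279.1 − 46.29 = 232.8 days.
γ_1 = 362.1/232.8 = 1.555; β = √(1 − 1/γ²) = √0.5866.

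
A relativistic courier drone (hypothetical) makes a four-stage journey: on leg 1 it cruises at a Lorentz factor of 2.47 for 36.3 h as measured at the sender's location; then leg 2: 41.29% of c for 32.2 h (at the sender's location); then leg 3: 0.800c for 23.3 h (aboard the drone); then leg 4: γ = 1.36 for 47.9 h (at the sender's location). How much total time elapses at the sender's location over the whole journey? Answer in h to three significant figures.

Δt = 155 h

Leg 1: 36.3 h is already measured at the sender's location.
Leg 2: 32.2 h is already measured at the sender's location.
Leg 3: γ = 1/√(1 − 0.800²) = 5/3 ≈ 1.667; Δt_3 = 1.667 × 23.3 = 38.83 h.
Leg 4: 47.9 h is already measured at the sender's location.
Total: 36.30 + 32.20 + 38.83 + 47.90 h.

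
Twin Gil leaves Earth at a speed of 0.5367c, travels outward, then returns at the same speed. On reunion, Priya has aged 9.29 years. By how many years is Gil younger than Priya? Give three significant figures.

γ = 1/√(1 − 0.5367²) = 1/√0.7120 = 1.185
Gil's elapsed proper time: τ = 9.29/1.185 = 7.839 years.
Age gap = Δt − τ = 9.29 − 7.839 years.

Δt − τ = 1.45 years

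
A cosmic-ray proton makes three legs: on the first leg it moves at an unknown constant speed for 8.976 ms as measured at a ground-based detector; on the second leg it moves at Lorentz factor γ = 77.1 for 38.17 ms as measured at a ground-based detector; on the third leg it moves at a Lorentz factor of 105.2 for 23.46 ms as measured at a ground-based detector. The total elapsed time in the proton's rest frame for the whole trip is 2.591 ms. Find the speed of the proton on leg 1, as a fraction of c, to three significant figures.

β = 0.978

Leg 1: speed unknown; τ_1 = 8.976/γ_1.
Leg 2: γ = 77.1; τ_2 = 38.17/77.10 = 0.4951 ms.
Leg 3: γ = 105.2; τ_3 = 23.46/105.2 = 0.2230 ms.
Total proper time: τ_1 + 0.4951 + 0.2230 = 2.591, so τ_1 = 2.591 − 0.7181 = 1.873 ms.
γ_1 = 8.976/1.873 = 4.793; β = √(1 − 1/γ²) = √0.9565.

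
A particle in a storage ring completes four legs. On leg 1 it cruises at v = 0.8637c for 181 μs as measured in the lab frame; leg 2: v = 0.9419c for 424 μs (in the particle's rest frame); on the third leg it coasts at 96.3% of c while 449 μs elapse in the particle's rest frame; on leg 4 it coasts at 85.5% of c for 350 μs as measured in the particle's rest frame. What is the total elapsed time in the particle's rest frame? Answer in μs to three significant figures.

Leg 1: γ = 1/√(1 − 0.8637²) = 1/√0.2540 = 1.984; τ_1 = 181/1.984 = 91.23 μs.
Leg 2: 424 μs is already measured in the particle's rest frame.
Leg 3: 449 μs is already measured in the particle's rest frame.
Leg 4: 350 μs is already measured in the particle's rest frame.
Total: 91.23 + 424.0 + 449.0 + 350.0 μs.

τ = 1310 μs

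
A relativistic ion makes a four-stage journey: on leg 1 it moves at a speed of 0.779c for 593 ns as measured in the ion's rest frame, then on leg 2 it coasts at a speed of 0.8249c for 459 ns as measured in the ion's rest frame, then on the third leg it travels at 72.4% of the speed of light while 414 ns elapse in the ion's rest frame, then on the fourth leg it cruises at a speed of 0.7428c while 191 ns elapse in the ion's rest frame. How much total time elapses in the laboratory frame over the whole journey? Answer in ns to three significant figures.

Δt = 2640 ns

Leg 1: γ = 1/√(1 − 0.779²) = 1/√0.3932 = 1.595; Δt_1 = 1.595 × 593 = 945.7 ns.
Leg 2: γ = 1/√(1 − 0.8249²) = 1/√0.3195 = 1.769; Δt_2 = 1.769 × 459 = 812.0 ns.
Leg 3: β = 0.724; γ = 1/√(1 − 0.724²) = 1/√0.4758 = 1.450; Δt_3 = 1.450 × 414 = 600.2 ns.
Leg 4: γ = 1/√(1 − 0.7428²) = 1/√0.4482 = 1.494; Δt_4 = 1.494 × 191 = 285.3 ns.
Total: 945.7 + 812.0 + 600.2 + 285.3 ns.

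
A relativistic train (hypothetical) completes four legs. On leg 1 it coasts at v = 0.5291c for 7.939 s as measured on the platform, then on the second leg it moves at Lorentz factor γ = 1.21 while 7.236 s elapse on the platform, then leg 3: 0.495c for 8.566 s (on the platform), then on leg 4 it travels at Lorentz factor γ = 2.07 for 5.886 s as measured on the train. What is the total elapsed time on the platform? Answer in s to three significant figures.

Leg 1: 7.939 s is already measured on the platform.
Leg 2: 7.236 s is already measured on the platform.
Leg 3: 8.566 s is already measured on the platform.
Leg 4: γ = 2.07; Δt_4 = 2.070 × 5.886 = 12.18 s.
Total: 7.939 + 7.236 + 8.566 + 12.18 s.

Δt = 35.9 s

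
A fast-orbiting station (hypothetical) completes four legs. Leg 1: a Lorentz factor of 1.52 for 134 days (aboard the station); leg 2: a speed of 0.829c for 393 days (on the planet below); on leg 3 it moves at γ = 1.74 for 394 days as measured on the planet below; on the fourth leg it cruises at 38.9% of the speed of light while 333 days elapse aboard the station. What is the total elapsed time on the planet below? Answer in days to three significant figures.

Leg 1: γ = 1.52; Δt_1 = 1.520 × 134 = 203.7 days.
Leg 2: 393 days is already measured on the planet below.
Leg 3: 394 days is already measured on the planet below.
Leg 4: β = 0.389; γ = 1/√(1 − 0.389²) = 1/√0.8487 = 1.085; Δt_4 = 1.085 × 333 = 361.5 days.
Total: 203.7 + 393.0 + 394.0 + 361.5 days.

Δt = 1350 days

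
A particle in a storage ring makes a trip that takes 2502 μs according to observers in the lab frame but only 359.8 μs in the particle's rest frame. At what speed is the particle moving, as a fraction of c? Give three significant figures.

The proper time is measured in the particle's rest frame (both events occur at the particle's location); Δt is measured in the lab frame. γ = Δt/τ = 2502/359.8 = 6.954.
β = √(1 − 1/γ²) = √(1 − 0.02068) = √0.9793

β = 0.990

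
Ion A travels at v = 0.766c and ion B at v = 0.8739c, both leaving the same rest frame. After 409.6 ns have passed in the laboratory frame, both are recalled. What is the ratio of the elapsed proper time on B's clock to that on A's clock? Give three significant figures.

A: γ = 1/√(1 − 0.766²) = 1/√0.4132 = 1.556. B: γ = 1/√(1 − 0.8739²) = 1/√0.2363 = 2.057.
τ_A/τ_B = γ_B/γ_A = 2.057/1.556 = 1.322, so τ_B/τ_A = 0.7562.

τ_B/τ_A = 0.756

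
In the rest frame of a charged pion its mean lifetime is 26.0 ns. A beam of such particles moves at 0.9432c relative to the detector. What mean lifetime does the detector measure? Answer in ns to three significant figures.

γ = 1/√(1 − 0.9432²) = 1/√0.1104 = 3.010
The rest-frame lifetime is the proper time; the lab measures the dilated interval Δt = γτ₀ = 3.010 × 26.0 ns.

Δt = 78.3 ns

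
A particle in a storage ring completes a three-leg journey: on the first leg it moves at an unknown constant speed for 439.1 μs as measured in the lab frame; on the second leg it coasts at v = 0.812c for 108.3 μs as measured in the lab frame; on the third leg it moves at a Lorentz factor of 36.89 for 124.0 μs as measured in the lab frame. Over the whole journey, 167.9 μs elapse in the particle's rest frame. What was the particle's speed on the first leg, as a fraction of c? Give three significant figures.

Leg 1: speed unknown; τ_1 = 439.1/γ_1.
Leg 2: γ = 1/√(1 − 0.812²) = 1/√0.3407 = 1.713; τ_2 = 108.3/1.713 = 63.21 μs.
Leg 3: γ = 36.89; τ_3 = 124.0/36.89 = 3.361 μs.
Total proper time: τ_1 + 63.21 + 3.361 = 167.9, so τ_1 = 167.9 − 66.57 = 101.3 μs.
γ_1 = 439.1/101.3 = 4.333; β = √(1 − 1/γ²) = √0.9467.

β = 0.973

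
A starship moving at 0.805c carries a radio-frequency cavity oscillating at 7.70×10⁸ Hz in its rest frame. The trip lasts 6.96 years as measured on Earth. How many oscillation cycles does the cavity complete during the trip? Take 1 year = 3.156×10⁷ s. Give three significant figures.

N = 1.00×10¹⁷

γ = 1/√(1 − 0.805²) = 1/√0.3520 = 1.686
The oscillator's own cycle count is N = f × τ where τ is the proper time on the ship. τ = Δt/γ = 6.96/1.686 = 4.129 years = 1.303×10⁸ s.
N = 7.70×10⁸ × 1.303×10⁸ = 1.003×10¹⁷.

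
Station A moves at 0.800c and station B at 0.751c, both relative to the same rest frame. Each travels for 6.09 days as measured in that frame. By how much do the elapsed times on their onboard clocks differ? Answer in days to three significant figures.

A: γ = 1/√(1 − 0.800²) = 5/3 ≈ 1.667; τ_A = 6.09/1.667 = 3.654 days.
B: γ = 1/√(1 − 0.751²) = 1/√0.4360 = 1.514; τ_B = 6.09/1.514 = 4.021 days.

|τ_A − τ_B| = 0.367 days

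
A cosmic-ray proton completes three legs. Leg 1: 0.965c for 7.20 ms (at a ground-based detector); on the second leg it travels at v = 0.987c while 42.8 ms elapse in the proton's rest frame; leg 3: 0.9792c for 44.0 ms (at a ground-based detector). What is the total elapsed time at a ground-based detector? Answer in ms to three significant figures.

Leg 1: 7.20 ms is already measured at a ground-based detector.
Leg 2: γ = 1/√(1 − 0.987²) = 1/√0.02583 = 6.222; Δt_2 = 6.222 × 42.8 = 266.3 ms.
Leg 3: 44.0 ms is already measured at a ground-based detector.
Total: 7.200 + 266.3 + 44.00 ms.

Δt = 318 ms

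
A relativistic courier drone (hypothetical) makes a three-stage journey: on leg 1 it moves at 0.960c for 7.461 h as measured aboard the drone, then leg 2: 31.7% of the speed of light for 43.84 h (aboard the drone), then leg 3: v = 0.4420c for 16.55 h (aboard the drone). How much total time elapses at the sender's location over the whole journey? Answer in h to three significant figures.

Leg 1: γ = 1/√(1 − 0.960²) = 25/7 ≈ 3.571; Δt_1 = 3.571 × 7.461 = 26.65 h.
Leg 2: β = 0.317; γ = 1/√(1 − 0.317²) = 1/√0.8995 = 1.054; Δt_2 = 1.054 × 43.84 = 46.22 h.
Leg 3: γ = 1/√(1 − 0.4420²) = 1/√0.8046 = 1.115; Δt_3 = 1.115 × 16.55 = 18.45 h.
Total: 26.65 + 46.22 + 18.45 h.

Δt = 91.3 h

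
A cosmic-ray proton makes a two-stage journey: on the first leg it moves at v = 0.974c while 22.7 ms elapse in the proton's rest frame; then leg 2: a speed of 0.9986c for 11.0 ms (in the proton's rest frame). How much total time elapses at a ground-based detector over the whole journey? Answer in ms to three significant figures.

Leg 1: γ = 1/√(1 − 0.974²) = 1/√0.05132 = 4.414; Δt_1 = 4.414 × 22.7 = 100.2 ms.
Leg 2: γ = 1/√(1 − 0.9986²) = 1/√0.002798 = 18.90; Δt_2 = 18.90 × 11.0 = 208.0 ms.
Total: 100.2 + 208.0 ms.

Δt = 308 ms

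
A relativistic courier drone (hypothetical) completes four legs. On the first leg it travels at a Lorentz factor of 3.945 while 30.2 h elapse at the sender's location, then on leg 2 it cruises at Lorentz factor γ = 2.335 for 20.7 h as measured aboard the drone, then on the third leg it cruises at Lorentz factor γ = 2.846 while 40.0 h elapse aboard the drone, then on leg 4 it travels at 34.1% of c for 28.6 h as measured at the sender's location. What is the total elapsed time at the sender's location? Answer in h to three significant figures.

Leg 1: 30.2 h is already measured at the sender's location.
Leg 2: γ = 2.335; Δt_2 = 2.335 × 20.7 = 48.33 h.
Leg 3: γ = 2.846; Δt_3 = 2.846 × 40.0 = 113.8 h.
Leg 4: 28.6 h is already measured at the sender's location.
Total: 30.20 + 48.33 + 113.8 + 28.60 h.

Δt = 221 h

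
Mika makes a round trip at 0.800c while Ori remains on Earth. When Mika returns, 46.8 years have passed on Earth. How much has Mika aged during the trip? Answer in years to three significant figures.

γ = 1/√(1 − 0.800²) = 5/3 ≈ 1.667
Mika's clock measures proper time along the trip: τ = Δt/γ = 46.8/1.667 years.

τ = 28.1 years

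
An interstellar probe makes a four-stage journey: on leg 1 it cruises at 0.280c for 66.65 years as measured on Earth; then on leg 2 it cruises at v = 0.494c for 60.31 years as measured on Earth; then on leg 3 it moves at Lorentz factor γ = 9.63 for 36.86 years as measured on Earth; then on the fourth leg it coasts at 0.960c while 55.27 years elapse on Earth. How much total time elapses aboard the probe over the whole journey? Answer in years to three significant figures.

τ = 136 years

Leg 1: γ = 1/√(1 − 0.280²) = 25/24 ≈ 1.042; τ_1 = 66.65/1.042 = 63.98 years.
Leg 2: γ = 1/√(1 − 0.494²) = 1/√0.7560 = 1.150; τ_2 = 60.31/1.150 = 52.44 years.
Leg 3: γ = 9.63; τ_3 = 36.86/9.630 = 3.828 years.
Leg 4: γ = 1/√(1 − 0.960²) = 25/7 ≈ 3.571; τ_4 = 55.27/3.571 = 15.48 years.
Total: 63.98 + 52.44 + 3.828 + 15.48 years.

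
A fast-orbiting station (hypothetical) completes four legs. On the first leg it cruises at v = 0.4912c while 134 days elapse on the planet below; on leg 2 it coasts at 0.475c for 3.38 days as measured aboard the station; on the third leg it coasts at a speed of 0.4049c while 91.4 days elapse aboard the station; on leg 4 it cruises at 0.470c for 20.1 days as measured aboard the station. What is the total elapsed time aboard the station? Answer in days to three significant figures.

τ = 232 days

Leg 1: γ = 1/√(1 − 0.4912²) = 1/√0.7587 = 1.148; τ_1 = 134/1.148 = 116.7 days.
Leg 2: 3.38 days is already measured aboard the station.
Leg 3: 91.4 days is already measured aboard the station.
Leg 4: 20.1 days is already measured aboard the station.
Total: 116.7 + 3.380 + 91.40 + 20.10 days.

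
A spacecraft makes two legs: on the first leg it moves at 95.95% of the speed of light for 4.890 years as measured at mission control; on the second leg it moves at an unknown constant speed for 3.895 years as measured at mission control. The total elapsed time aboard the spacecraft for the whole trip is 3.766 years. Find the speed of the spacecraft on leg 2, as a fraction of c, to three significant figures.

Leg 1: β = 0.9595; γ = 1/√(1 − 0.9595²) = 1/√0.07936 = 3.550; τ_1 = 4.890/3.550 = 1.378 years.
Leg 2: speed unknown; τ_2 = 3.895/γ_2.
Total proper time: 1.378 + τ_2 = 3.766, so τ_2 = 3.766 − 1.378 = 2.388 years.
γ_2 = 3.895/2.388 = 1.631; β = √(1 − 1/γ²) = √0.6240.

β = 0.790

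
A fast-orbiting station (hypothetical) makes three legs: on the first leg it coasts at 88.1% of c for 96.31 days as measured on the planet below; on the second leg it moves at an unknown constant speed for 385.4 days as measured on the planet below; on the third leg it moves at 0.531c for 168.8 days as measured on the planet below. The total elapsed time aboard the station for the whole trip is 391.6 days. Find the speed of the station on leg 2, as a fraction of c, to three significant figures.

Leg 1: β = 0.881; γ = 1/√(1 − 0.881²) = 1/√0.2238 = 2.114; τ_1 = 96.31/2.114 = 45.57 days.
Leg 2: speed unknown; τ_2 = 385.4/γ_2.
Leg 3: γ = 1/√(1 − 0.531²) = 1/√0.7180 = 1.180; τ_3 = 168.8/1.180 = 143.0 days.
Total proper time: 45.57 + τ_2 + 143.0 = 391.6, so τ_2 = 391.6 − 188.6 = 203.0 days.
γ_2 = 385.4/203.0 = 1.899; β = √(1 − 1/γ²) = √0.7226.

β = 0.850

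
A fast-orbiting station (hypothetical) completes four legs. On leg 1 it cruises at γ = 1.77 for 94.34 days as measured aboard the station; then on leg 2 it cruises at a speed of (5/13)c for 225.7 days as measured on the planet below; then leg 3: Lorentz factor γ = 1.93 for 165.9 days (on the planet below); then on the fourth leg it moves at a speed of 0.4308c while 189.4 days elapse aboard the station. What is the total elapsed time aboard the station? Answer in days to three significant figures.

Leg 1: 94.34 days is already measured aboard the station.
Leg 2: γ = 1/√(1 − (5/13)²) = 13/12 ≈ 1.083; τ_2 = 225.7/1.083 = 208.3 days.
Leg 3: γ = 1.93; τ_3 = 165.9/1.930 = 85.96 days.
Leg 4: 189.4 days is already measured aboard the station.
Total: 94.34 + 208.3 + 85.96 + 189.4 days.

τ = 578 days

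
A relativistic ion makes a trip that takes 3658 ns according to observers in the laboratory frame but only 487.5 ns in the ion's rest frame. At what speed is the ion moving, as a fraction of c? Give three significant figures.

β = 0.991

The proper time is measured in the ion's rest frame (both events occur at the ion's location); Δt is measured in the laboratory frame. γ = Δt/τ = 3658/487.5 = 7.504.
β = √(1 − 1/γ²) = √(1 − 0.01776) = √0.9822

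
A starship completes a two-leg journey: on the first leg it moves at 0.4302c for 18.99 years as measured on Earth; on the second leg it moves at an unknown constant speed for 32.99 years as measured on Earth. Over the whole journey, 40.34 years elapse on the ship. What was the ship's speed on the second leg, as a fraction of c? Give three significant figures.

β = 0.711

Leg 1: γ = 1/√(1 − 0.4302²) = 1/√0.8149 = 1.108; τ_1 = 18.99/1.108 = 17.14 years.
Leg 2: speed unknown; τ_2 = 32.99/γ_2.
Total proper time: 17.14 + τ_2 = 40.34, so τ_2 = 40.34 − 17.14 = 23.20 years.
γ_2 = 32.99/23.20 = 1.422; β = √(1 − 1/γ²) = √0.5056.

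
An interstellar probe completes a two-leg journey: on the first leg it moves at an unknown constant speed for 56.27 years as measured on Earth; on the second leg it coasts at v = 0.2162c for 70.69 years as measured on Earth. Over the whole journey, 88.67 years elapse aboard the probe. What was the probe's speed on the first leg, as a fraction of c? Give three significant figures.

Leg 1: speed unknown; τ_1 = 56.27/γ_1.
Leg 2: γ = 1/√(1 − 0.2162²) = 1/√0.9533 = 1.024; τ_2 = 70.69/1.024 = 69.02 years.
Total proper time: τ_1 + 69.02 = 88.67, so τ_1 = 88.67 − 69.02 = 19.65 years.
γ_1 = 56.27/19.65 = 2.863; β = √(1 − 1/γ²) = √0.8780.

β = 0.937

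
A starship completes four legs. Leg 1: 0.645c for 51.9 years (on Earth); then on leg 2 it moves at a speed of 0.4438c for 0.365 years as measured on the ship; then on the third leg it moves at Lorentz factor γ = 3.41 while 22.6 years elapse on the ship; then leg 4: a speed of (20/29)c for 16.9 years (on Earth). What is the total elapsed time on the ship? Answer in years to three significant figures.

Leg 1: γ = 1/√(1 − 0.645²) = 1/√0.5840 = 1.309; τ_1 = 51.9/1.309 = 39.66 years.
Leg 2: 0.365 years is already measured on the ship.
Leg 3: 22.6 years is already measured on the ship.
Leg 4: γ = 1/√(1 − (20/29)²) = 29/21 ≈ 1.381; τ_4 = 16.9/1.381 = 12.24 years.
Total: 39.66 + 0.3650 + 22.60 + 12.24 years.

τ = 74.9 years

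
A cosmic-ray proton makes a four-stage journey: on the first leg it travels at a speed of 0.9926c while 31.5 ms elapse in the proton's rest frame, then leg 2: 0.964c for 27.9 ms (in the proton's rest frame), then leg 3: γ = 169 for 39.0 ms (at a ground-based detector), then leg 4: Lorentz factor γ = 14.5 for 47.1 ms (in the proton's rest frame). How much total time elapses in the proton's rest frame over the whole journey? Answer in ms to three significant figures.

Leg 1: 31.5 ms is already measured in the proton's rest frame.
Leg 2: 27.9 ms is already measured in the proton's rest frame.
Leg 3: γ = 169; τ_3 = 39.0/169.0 = 0.2308 ms.
Leg 4: 47.1 ms is already measured in the proton's rest frame.
Total: 31.50 + 27.90 + 0.2308 + 47.10 ms.

τ = 107 ms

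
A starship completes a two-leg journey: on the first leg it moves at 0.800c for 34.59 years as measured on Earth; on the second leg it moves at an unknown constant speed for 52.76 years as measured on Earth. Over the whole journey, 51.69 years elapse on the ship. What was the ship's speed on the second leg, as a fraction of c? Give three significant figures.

Leg 1: γ = 1/√(1 − 0.800²) = 5/3 ≈ 1.667; τ_1 = 34.59/1.667 = 20.75 years.
Leg 2: speed unknown; τ_2 = 52.76/γ_2.
Total proper time: 20.75 + τ_2 = 51.69, so τ_2 = 51.69 − 20.75 = 30.94 years.
γ_2 = 52.76/30.94 = 1.705; β = √(1 − 1/γ²) = √0.6562.

β = 0.810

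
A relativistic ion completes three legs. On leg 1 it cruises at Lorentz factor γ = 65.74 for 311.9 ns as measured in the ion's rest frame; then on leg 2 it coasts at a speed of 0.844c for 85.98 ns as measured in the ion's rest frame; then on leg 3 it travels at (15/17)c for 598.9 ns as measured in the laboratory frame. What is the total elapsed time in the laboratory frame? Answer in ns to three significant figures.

Δt = 2.13×10⁴ ns

Leg 1: γ = 65.74; Δt_1 = 65.74 × 311.9 = 2.050×10⁴ ns.
Leg 2: γ = 1/√(1 − 0.844²) = 1/√0.2877 = 1.864; Δt_2 = 1.864 × 85.98 = 160.3 ns.
Leg 3: 598.9 ns is already measured in the laboratory frame.
Total: 2.050×10⁴ + 160.3 + 598.9 ns.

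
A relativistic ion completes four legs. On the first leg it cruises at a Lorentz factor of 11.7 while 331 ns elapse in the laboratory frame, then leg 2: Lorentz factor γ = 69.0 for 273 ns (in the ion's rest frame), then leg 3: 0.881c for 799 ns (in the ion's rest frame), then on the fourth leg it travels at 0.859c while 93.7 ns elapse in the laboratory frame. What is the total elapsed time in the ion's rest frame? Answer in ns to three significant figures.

Leg 1: γ = 11.7; τ_1 = 331/11.70 = 28.29 ns.
Leg 2: 273 ns is already measured in the ion's rest frame.
Leg 3: 799 ns is already measured in the ion's rest frame.
Leg 4: γ = 1/√(1 − 0.859²) = 1/√0.2621 = 1.953; τ_4 = 93.7/1.953 = 47.97 ns.
Total: 28.29 + 273.0 + 799.0 + 47.97 ns.

τ = 1150 ns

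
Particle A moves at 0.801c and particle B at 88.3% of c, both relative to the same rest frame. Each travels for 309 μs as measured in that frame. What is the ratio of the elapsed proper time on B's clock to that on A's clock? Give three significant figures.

A: γ = 1/√(1 − 0.801²) = 1/√0.3584 = 1.670. B: β = 0.883; γ = 1/√(1 − 0.883²) = 1/√0.2203 = 2.131.
τ_A/τ_B = γ_B/γ_A = 2.131/1.670 = 1.275, so τ_B/τ_A = 0.7840.

τ_B/τ_A = 0.784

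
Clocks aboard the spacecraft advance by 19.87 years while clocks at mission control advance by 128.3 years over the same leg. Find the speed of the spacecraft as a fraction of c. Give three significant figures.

v = 0.988c

The proper time is measured aboard the spacecraft (both events occur at the spacecraft's location); Δt is measured at mission control. γ = Δt/τ = 128.3/19.87 = 6.457.
β = √(1 − 1/γ²) = √(1 − 0.02399) = √0.9760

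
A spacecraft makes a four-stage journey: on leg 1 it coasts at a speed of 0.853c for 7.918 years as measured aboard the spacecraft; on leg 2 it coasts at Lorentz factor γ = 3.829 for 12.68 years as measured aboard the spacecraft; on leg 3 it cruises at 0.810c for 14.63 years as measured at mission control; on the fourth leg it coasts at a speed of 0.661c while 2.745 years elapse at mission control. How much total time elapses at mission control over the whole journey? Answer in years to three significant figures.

Leg 1: γ = 1/√(1 − 0.853²) = 1/√0.2724 = 1.916; Δt_1 = 1.916 × 7.918 = 15.17 years.
Leg 2: γ = 3.829; Δt_2 = 3.829 × 12.68 = 48.55 years.
Leg 3: 14.63 years is already measured at mission control.
Leg 4: 2.745 years is already measured at mission control.
Total: 15.17 + 48.55 + 14.63 + 2.745 years.

Δt = 81.1 years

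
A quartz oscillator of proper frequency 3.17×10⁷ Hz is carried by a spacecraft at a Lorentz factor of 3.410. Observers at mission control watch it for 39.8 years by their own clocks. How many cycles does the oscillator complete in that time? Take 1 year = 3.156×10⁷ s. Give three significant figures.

N = 1.17×10¹⁶

γ = 3.410
During 39.8 years of lab time, the oscillator's proper time advances by τ = Δt/γ = 39.8/3.410 = 11.67 years = 3.684×10⁸ s.
N = f × τ = 3.17×10⁷ × 3.684×10⁸ = 1.168×10¹⁶.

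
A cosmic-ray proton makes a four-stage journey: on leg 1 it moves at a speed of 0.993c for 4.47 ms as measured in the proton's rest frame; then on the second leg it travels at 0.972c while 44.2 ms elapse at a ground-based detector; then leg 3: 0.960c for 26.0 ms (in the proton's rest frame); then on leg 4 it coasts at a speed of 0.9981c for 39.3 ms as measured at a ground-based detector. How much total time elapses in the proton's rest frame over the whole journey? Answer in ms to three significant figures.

Leg 1: 4.47 ms is already measured in the proton's rest frame.
Leg 2: γ = 1/√(1 − 0.972²) = 1/√0.05522 = 4.256; τ_2 = 44.2/4.256 = 10.39 ms.
Leg 3: 26.0 ms is already measured in the proton's rest frame.
Leg 4: γ = 1/√(1 − 0.9981²) = 1/√0.003796 = 16.23; τ_4 = 39.3/16.23 = 2.421 ms.
Total: 4.470 + 10.39 + 26.00 + 2.421 ms.

τ = 43.3 ms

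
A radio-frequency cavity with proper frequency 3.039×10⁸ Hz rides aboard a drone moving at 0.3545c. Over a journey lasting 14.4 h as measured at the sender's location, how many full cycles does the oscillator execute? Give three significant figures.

γ = 1/√(1 − 0.3545²) = 1/√0.8743 = 1.069
The oscillator's own cycle count is N = f × τ where τ is the proper time aboard the drone. τ = Δt/γ = 14.4/1.069 = 13.46 h = 4.847×10⁴ s.
N = 3.039×10⁸ × 4.847×10⁴ = 1.473×10¹³.

N = 1.47×10¹³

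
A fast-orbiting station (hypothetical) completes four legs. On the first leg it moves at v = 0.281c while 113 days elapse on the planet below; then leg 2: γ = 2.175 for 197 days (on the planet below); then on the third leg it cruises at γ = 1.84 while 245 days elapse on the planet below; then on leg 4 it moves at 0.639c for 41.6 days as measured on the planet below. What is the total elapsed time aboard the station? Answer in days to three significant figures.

τ = 364 days

Leg 1: γ = 1/√(1 − 0.281²) = 1/√0.9210 = 1.042; τ_1 = 113/1.042 = 108.4 days.
Leg 2: γ = 2.175; τ_2 = 197/2.175 = 90.57 days.
Leg 3: γ = 1.84; τ_3 = 245/1.840 = 133.2 days.
Leg 4: γ = 1/√(1 − 0.639²) = 1/√0.5917 = 1.300; τ_4 = 41.6/1.300 = 32.00 days.
Total: 108.4 + 90.57 + 133.2 + 32.00 days.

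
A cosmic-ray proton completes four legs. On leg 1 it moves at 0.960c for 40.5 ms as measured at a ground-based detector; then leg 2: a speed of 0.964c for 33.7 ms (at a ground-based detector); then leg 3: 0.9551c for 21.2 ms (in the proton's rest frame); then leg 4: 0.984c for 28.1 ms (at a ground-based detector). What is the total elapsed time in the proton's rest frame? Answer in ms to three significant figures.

Leg 1: γ = 1/√(1 − 0.960²) = 25/7 ≈ 3.571; τ_1 = 40.5/3.571 = 11.34 ms.
Leg 2: γ = 1/√(1 − 0.964²) = 1/√0.07070 = 3.761; τ_2 = 33.7/3.761 = 8.961 ms.
Leg 3: 21.2 ms is already measured in the proton's rest frame.
Leg 4: γ = 1/√(1 − 0.984²) = 1/√0.03174 = 5.613; τ_4 = 28.1/5.613 = 5.007 ms.
Total: 11.34 + 8.961 + 21.20 + 5.007 ms.

τ = 46.5 ms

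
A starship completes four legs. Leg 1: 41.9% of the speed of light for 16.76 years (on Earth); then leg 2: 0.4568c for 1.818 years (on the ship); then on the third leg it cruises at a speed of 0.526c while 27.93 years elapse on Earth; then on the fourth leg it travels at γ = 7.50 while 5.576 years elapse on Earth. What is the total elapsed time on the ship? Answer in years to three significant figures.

τ = 41.5 years

Leg 1: β = 0.419; γ = 1/√(1 − 0.419²) = 1/√0.8244 = 1.101; τ_1 = 16.76/1.101 = 15.22 years.
Leg 2: 1.818 years is already measured on the ship.
Leg 3: γ = 1/√(1 − 0.526²) = 1/√0.7233 = 1.176; τ_3 = 27.93/1.176 = 23.75 years.
Leg 4: γ = 7.50; τ_4 = 5.576/7.500 = 0.7435 years.
Total: 15.22 + 1.818 + 23.75 + 0.7435 years.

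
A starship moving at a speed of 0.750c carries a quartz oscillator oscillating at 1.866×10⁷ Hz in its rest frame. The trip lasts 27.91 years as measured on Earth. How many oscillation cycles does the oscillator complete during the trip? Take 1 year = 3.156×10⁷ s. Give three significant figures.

γ = 1/√(1 − 0.750²) = 1/√0.4375 = 1.512
The oscillator's own cycle count is N = f × τ where τ is the proper time on the ship. τ = Δt/γ = 27.91/1.512 = 18.46 years = 5.826×10⁸ s.
N = 1.866×10⁷ × 5.826×10⁸ = 1.087×10¹⁶.

N = 1.09×10¹⁶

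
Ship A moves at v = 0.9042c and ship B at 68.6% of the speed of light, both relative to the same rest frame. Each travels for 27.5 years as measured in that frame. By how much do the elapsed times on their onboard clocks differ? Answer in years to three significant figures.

A: γ = 1/√(1 − 0.9042²) = 1/√0.1824 = 2.341; τ_A = 27.5/2.341 = 11.75 years.
B: β = 0.686; γ = 1/√(1 − 0.686²) = 1/√0.5294 = 1.374; τ_B = 27.5/1.374 = 20.01 years.

|τ_A − τ_B| = 8.26 years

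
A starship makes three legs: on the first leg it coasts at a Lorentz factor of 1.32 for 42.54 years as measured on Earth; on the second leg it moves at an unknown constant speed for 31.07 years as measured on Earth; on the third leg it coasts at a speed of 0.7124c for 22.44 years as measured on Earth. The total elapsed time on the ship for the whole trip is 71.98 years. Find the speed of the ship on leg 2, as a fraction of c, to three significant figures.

β = 0.635

Leg 1: γ = 1.32; τ_1 = 42.54/1.320 = 32.23 years.
Leg 2: speed unknown; τ_2 = 31.07/γ_2.
Leg 3: γ = 1/√(1 − 0.7124²) = 1/√0.4925 = 1.425; τ_3 = 22.44/1.425 = 15.75 years.
Total proper time: 32.23 + τ_2 + 15.75 = 71.98, so τ_2 = 71.98 − 47.98 = 24.00 years.
γ_2 = 31.07/24.00 = 1.294; β = √(1 − 1/γ²) = √0.4031.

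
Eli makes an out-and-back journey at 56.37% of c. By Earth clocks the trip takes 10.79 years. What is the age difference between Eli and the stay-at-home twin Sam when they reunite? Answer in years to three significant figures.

β = 0.5637; γ = 1/√(1 − 0.5637²) = 1/√0.6822 = 1.211
Eli's elapsed proper time: τ = 10.79/1.211 = 8.912 years.
Age gap = Δt − τ = 10.79 − 8.912 years.

Δt − τ = 1.88 years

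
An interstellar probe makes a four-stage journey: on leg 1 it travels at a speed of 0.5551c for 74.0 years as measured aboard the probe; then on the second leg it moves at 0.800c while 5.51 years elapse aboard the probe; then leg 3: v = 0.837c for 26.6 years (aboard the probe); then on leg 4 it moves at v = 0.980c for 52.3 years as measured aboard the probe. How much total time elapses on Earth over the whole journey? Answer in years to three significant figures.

Leg 1: γ = 1/√(1 − 0.5551²) = 1/√0.6919 = 1.202; Δt_1 = 1.202 × 74.0 = 88.97 years.
Leg 2: γ = 1/√(1 − 0.800²) = 5/3 ≈ 1.667; Δt_2 = 1.667 × 5.51 = 9.183 years.
Leg 3: γ = 1/√(1 − 0.837²) = 1/√0.2994 = 1.827; Δt_3 = 1.827 × 26.6 = 48.61 years.
Leg 4: γ = 1/√(1 − 0.980²) = 1/√0.03960 = 5.025; Δt_4 = 5.025 × 52.3 = 262.8 years.
Total: 88.97 + 9.183 + 48.61 + 262.8 years.

Δt = 410 years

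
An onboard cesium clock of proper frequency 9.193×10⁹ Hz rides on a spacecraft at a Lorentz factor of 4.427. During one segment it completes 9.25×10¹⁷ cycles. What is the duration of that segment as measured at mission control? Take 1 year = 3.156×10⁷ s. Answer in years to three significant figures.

γ = 4.427
Proper time for N cycles: τ = N/f = 9.25×10¹⁷/(9.193×10⁹) = 1.006×10⁸ s = 3.188 years.
Lab-frame duration Δt = γτ = 4.427 × 3.188 = 14.11 years.

Δt = 14.1 years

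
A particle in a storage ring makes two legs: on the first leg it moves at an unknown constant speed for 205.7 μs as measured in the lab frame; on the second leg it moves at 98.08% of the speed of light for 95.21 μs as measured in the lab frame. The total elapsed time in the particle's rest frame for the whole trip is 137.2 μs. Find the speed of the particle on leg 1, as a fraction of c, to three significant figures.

β = 0.817

Leg 1: speed unknown; τ_1 = 205.7/γ_1.
Leg 2: β = 0.9808; γ = 1/√(1 − 0.9808²) = 1/√0.03803 = 5.128; τ_2 = 95.21/5.128 = 18.57 μs.
Total proper time: τ_1 + 18.57 = 137.2, so τ_1 = 137.2 − 18.57 = 118.6 μs.
γ_1 = 205.7/118.6 = 1.734; β = √(1 − 1/γ²) = √0.6674.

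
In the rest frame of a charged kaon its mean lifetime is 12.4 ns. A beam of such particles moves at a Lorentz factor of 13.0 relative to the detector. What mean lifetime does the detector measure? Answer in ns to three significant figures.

Δt = 161 ns

γ = 13.0
The rest-frame lifetime is the proper time; the lab measures the dilated interval Δt = γτ₀ = 13.00 × 12.4 ns.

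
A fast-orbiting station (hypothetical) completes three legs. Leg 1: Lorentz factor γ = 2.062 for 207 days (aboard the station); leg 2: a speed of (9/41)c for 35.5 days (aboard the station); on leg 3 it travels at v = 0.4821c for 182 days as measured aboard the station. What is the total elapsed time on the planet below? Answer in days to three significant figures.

Δt = 671 days

Leg 1: γ = 2.062; Δt_1 = 2.062 × 207 = 426.8 days.
Leg 2: γ = 1/√(1 − (9/41)²) = 41/40 = 1.025; Δt_2 = 1.025 × 35.5 = 36.39 days.
Leg 3: γ = 1/√(1 − 0.4821²) = 1/√0.7676 = 1.141; Δt_3 = 1.141 × 182 = 207.7 days.
Total: 426.8 + 36.39 + 207.7 days.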